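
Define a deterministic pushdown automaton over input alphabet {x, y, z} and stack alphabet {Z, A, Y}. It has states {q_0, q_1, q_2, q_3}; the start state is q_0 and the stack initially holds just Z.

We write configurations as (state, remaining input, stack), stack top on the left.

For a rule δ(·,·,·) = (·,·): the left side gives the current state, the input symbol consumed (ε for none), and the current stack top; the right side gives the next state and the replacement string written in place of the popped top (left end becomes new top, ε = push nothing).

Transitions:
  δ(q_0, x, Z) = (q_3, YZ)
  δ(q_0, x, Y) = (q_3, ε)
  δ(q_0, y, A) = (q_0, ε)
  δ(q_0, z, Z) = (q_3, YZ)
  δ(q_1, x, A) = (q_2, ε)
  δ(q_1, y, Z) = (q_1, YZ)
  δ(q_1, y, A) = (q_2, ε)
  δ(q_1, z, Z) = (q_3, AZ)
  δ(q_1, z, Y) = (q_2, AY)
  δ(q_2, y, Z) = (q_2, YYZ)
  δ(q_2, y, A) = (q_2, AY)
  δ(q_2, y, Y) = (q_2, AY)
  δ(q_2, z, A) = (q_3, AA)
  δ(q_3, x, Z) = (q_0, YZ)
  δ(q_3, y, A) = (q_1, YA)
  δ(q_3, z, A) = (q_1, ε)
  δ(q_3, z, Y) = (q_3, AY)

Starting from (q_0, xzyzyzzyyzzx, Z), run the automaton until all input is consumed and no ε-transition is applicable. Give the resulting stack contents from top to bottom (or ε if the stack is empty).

YYAYZ

(q_0, xzyzyzzyyzzx, Z) ⊢ (q_3, zyzyzzyyzzx, YZ) ⊢ (q_3, yzyzzyyzzx, AYZ) ⊢ (q_1, zyzzyyzzx, YAYZ) ⊢ (q_2, yzzyyzzx, AYAYZ) ⊢ (q_2, zzyyzzx, AYYAYZ) ⊢ (q_3, zyyzzx, AAYYAYZ) ⊢ (q_1, yyzzx, AYYAYZ) ⊢ (q_2, yzzx, YYAYZ) ⊢ (q_2, zzx, AYYAYZ) ⊢ (q_3, zx, AAYYAYZ) ⊢ (q_1, x, AYYAYZ) ⊢ (q_2, ε, YYAYZ)
All input consumed in state q_2 with stack YYAYZ.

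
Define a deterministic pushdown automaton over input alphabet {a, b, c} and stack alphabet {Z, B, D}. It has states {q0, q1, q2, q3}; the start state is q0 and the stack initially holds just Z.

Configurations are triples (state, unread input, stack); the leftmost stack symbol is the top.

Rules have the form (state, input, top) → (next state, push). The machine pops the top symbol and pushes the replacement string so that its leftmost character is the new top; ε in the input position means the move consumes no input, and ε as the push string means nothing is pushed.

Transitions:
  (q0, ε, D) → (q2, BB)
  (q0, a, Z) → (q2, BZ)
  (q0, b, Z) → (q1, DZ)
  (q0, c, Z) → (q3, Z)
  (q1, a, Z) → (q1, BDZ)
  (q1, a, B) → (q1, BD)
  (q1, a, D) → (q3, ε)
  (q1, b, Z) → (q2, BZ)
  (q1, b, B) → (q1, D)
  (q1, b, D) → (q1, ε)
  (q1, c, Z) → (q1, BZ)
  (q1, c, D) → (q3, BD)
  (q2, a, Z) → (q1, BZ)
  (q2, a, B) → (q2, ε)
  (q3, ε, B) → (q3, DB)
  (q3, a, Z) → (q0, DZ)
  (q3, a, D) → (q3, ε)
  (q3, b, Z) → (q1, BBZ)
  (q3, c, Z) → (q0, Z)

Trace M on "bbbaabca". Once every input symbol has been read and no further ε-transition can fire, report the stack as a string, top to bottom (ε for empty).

DBDZ

(q0, bbbaabca, Z)
  read b, top Z: go to q1, push DZ → (q1, bbaabca, DZ)
  read b, top D: go to q1, push ε → (q1, baabca, Z)
  read b, top Z: go to q2, push BZ → (q2, aabca, BZ)
  read a, top B: go to q2, push ε → (q2, abca, Z)
  read a, top Z: go to q1, push BZ → (q1, bca, BZ)
  read b, top B: go to q1, push D → (q1, ca, DZ)
  read c, top D: go to q3, push BD → (q3, a, BDZ)
  ε-move, top B: go to q3, push DB → (q3, a, DBDZ)
  read a, top D: go to q3, push ε → (q3, ε, BDZ)
  ε-move, top B: go to q3, push DB → (q3, ε, DBDZ)
All input consumed in state q3 with stack DBDZ.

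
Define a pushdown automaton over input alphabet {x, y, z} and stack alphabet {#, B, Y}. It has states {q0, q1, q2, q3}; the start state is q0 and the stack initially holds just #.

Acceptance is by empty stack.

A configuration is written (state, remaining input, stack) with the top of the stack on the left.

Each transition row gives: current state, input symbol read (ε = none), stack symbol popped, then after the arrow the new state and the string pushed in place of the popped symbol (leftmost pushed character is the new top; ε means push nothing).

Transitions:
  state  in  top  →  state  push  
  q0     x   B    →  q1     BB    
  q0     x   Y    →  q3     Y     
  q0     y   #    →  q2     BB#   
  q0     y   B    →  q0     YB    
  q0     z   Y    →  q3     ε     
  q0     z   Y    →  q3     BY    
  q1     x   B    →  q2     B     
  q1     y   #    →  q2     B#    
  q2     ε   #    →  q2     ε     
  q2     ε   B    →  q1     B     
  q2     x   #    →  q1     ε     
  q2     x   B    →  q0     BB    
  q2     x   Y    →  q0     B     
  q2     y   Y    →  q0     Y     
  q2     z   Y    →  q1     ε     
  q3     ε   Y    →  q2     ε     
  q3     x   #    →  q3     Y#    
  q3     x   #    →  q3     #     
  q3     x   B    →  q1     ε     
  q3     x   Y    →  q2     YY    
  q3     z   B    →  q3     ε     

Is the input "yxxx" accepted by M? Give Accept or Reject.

Reject

No computation consumes all input and empties the stack.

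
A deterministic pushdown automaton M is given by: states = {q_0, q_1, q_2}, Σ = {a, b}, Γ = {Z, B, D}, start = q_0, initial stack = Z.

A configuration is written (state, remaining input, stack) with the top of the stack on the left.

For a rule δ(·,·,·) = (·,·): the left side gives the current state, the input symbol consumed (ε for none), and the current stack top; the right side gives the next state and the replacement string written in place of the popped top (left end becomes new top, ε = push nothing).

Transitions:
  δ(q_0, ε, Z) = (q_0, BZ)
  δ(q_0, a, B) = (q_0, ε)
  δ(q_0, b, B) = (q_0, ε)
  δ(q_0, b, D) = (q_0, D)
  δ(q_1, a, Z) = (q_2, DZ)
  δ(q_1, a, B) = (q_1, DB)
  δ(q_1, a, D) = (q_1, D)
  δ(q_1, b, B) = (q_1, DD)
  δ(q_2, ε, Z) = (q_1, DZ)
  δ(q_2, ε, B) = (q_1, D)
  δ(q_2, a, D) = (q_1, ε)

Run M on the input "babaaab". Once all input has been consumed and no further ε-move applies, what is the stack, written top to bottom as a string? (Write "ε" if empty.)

BZ

(q_0, babaaab, Z)
  ε-move, top Z: go to q_0, push BZ → (q_0, babaaab, BZ)
  read b, top B: go to q_0, push ε → (q_0, abaaab, Z)
  ε-move, top Z: go to q_0, push BZ → (q_0, abaaab, BZ)
  read a, top B: go to q_0, push ε → (q_0, baaab, Z)
  ε-move, top Z: go to q_0, push BZ → (q_0, baaab, BZ)
  read b, top B: go to q_0, push ε → (q_0, aaab, Z)
  ε-move, top Z: go to q_0, push BZ → (q_0, aaab, BZ)
  read a, top B: go to q_0, push ε → (q_0, aab, Z)
  ε-move, top Z: go to q_0, push BZ → (q_0, aab, BZ)
  read a, top B: go to q_0, push ε → (q_0, ab, Z)
  ε-move, top Z: go to q_0, push BZ → (q_0, ab, BZ)
  read a, top B: go to q_0, push ε → (q_0, b, Z)
  ε-move, top Z: go to q_0, push BZ → (q_0, b, BZ)
  read b, top B: go to q_0, push ε → (q_0, ε, Z)
  ε-move, top Z: go to q_0, push BZ → (q_0, ε, BZ)
All input consumed in state q_0 with stack BZ.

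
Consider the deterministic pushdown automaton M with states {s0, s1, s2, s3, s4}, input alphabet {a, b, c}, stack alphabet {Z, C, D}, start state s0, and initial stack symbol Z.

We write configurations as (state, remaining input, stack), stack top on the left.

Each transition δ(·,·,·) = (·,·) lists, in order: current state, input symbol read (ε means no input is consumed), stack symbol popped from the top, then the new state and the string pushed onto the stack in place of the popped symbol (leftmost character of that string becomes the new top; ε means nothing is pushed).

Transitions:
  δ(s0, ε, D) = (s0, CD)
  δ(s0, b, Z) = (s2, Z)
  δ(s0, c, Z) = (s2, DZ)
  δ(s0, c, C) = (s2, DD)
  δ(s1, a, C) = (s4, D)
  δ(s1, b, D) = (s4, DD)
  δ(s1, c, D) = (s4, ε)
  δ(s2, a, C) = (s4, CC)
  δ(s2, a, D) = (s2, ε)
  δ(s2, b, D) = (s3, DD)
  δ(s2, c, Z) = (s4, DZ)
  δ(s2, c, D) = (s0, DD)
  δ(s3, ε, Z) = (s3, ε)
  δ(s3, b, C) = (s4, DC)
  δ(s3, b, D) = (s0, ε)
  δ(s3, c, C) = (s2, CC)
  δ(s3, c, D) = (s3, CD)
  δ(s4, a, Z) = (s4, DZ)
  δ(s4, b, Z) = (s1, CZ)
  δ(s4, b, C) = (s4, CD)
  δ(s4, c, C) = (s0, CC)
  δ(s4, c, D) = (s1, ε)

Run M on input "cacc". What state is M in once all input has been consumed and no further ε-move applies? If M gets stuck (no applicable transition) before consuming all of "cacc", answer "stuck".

s1

(s0, cacc, Z) ⊢ (s2, acc, DZ) ⊢ (s2, cc, Z) ⊢ (s4, c, DZ) ⊢ (s1, ε, Z)
All input consumed; M is in state s1.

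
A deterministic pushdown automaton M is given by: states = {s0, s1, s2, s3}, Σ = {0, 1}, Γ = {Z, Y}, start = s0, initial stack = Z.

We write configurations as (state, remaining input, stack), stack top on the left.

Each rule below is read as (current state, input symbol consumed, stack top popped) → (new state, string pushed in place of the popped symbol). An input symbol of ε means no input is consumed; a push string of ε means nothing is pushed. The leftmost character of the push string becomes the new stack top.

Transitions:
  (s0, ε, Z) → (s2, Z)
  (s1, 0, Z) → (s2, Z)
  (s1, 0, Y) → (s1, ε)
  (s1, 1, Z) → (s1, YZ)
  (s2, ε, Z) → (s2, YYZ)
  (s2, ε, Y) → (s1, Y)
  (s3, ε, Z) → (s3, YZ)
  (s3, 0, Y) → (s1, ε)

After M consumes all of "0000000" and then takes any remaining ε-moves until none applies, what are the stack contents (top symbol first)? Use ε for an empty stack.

YZ

(s0, 0000000, Z)
  ε-move, top Z: go to s2, push Z → (s2, 0000000, Z)
  ε-move, top Z: go to s2, push YYZ → (s2, 0000000, YYZ)
  ε-move, top Y: go to s1, push Y → (s1, 0000000, YYZ)
  read 0, top Y: go to s1, push ε → (s1, 000000, YZ)
  read 0, top Y: go to s1, push ε → (s1, 00000, Z)
  read 0, top Z: go to s2, push Z → (s2, 0000, Z)
  ε-move, top Z: go to s2, push YYZ → (s2, 0000, YYZ)
  ε-move, top Y: go to s1, push Y → (s1, 0000, YYZ)
  read 0, top Y: go to s1, push ε → (s1, 000, YZ)
  read 0, top Y: go to s1, push ε → (s1, 00, Z)
  read 0, top Z: go to s2, push Z → (s2, 0, Z)
  ε-move, top Z: go to s2, push YYZ → (s2, 0, YYZ)
  ε-move, top Y: go to s1, push Y → (s1, 0, YYZ)
  read 0, top Y: go to s1, push ε → (s1, ε, YZ)
All input consumed in state s1 with stack YZ.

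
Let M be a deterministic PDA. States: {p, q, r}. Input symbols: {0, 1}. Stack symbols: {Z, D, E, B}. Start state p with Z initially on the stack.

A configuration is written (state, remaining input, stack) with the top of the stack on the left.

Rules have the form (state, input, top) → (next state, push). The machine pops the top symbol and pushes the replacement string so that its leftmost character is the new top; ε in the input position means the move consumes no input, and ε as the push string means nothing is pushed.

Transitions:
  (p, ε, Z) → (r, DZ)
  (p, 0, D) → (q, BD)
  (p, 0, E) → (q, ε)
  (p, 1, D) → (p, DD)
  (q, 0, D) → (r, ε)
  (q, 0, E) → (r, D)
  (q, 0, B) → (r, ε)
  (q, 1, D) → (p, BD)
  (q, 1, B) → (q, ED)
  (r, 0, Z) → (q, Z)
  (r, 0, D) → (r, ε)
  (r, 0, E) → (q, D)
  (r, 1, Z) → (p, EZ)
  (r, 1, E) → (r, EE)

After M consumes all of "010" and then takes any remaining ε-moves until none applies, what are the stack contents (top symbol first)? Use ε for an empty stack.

(p, 010, Z) ⊢ (r, 010, DZ) ⊢ (r, 10, Z) ⊢ (p, 0, EZ) ⊢ (q, ε, Z)
All input consumed in state q with stack Z.

Z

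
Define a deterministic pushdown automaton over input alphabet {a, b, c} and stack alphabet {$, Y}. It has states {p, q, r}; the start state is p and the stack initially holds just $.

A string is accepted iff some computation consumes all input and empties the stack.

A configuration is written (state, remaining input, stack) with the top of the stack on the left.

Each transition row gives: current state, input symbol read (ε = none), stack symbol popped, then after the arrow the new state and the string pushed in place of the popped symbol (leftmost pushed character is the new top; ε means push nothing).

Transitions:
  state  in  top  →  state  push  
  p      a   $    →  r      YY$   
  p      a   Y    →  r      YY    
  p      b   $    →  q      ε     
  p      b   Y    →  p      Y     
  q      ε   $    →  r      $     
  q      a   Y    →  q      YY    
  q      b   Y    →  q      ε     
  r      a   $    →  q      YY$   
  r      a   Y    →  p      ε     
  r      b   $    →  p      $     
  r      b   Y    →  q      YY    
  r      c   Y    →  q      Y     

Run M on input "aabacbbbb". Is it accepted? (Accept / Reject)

(p, aabacbbbb, $) ⊢ (r, abacbbbb, YY$) ⊢ (p, bacbbbb, Y$) ⊢ (p, acbbbb, Y$) ⊢ (r, cbbbb, YY$) ⊢ (q, bbbb, YY$) ⊢ (q, bbb, Y$) ⊢ (q, bb, $) ⊢ (r, bb, $) ⊢ (p, b, $) ⊢ (q, ε, ε)
All input consumed and the stack is empty.

Accept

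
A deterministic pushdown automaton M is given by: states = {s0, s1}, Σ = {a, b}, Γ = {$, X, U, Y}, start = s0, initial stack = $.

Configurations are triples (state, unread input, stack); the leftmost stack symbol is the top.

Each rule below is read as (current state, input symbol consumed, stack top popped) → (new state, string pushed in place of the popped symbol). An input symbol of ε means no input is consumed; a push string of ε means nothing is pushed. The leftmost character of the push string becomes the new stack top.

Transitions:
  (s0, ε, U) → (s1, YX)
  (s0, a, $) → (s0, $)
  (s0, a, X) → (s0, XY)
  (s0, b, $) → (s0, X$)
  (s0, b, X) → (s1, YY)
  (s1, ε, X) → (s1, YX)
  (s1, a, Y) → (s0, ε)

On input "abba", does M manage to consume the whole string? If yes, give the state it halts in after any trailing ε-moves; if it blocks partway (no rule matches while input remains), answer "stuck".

(s0, abba, $) ⊢ (s0, bba, $) ⊢ (s0, ba, X$) ⊢ (s1, a, YY$) ⊢ (s0, ε, Y$)
All input consumed; M is in state s0.

s0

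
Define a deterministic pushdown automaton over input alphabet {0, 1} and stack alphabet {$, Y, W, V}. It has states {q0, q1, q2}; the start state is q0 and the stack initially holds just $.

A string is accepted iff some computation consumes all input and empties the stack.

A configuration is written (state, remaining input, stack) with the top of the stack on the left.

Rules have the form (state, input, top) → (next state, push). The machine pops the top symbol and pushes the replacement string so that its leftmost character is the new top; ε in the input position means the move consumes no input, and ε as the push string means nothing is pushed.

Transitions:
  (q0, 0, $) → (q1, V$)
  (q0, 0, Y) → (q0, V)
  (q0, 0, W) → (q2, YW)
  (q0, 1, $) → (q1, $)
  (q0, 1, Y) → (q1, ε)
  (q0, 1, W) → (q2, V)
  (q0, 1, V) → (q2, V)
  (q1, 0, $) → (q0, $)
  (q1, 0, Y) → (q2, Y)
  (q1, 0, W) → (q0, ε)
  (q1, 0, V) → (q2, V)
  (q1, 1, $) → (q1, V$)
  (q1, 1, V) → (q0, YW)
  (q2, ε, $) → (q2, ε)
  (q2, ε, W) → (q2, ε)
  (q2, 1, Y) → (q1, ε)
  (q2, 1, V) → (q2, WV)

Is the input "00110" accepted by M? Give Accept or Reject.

Reject

(q0, 00110, $)
  read 0, top $: go to q1, push V$ → (q1, 0110, V$)
  read 0, top V: go to q2, push V → (q2, 110, V$)
  read 1, top V: go to q2, push WV → (q2, 10, WV$)
  ε-move, top W: go to q2, push ε → (q2, 10, V$)
  read 1, top V: go to q2, push WV → (q2, 0, WV$)
  ε-move, top W: go to q2, push ε → (q2, 0, V$)
No transition applies at (q2, 0, V$); input not fully consumed.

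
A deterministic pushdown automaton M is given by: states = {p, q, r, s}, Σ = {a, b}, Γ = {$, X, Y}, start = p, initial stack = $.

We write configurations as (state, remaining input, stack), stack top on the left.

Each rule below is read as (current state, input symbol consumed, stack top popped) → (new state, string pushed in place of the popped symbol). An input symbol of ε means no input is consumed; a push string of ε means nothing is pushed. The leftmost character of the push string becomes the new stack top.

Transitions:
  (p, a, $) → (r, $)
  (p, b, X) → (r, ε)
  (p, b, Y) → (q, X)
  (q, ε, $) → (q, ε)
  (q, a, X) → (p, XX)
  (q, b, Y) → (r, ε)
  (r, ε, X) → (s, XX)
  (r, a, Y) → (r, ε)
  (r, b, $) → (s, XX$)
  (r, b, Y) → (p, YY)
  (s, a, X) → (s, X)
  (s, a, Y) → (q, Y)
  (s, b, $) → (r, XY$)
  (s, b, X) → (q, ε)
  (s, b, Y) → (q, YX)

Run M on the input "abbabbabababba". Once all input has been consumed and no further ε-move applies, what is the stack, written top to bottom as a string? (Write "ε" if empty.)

XX$

(p, abbabbabababba, $)
  read a, top $: go to r, push $ → (r, bbabbabababba, $)
  read b, top $: go to s, push XX$ → (s, babbabababba, XX$)
  read b, top X: go to q, push ε → (q, abbabababba, X$)
  read a, top X: go to p, push XX → (p, bbabababba, XX$)
  read b, top X: go to r, push ε → (r, babababba, X$)
  ε-move, top X: go to s, push XX → (s, babababba, XX$)
  read b, top X: go to q, push ε → (q, abababba, X$)
  read a, top X: go to p, push XX → (p, bababba, XX$)
  read b, top X: go to r, push ε → (r, ababba, X$)
  ε-move, top X: go to s, push XX → (s, ababba, XX$)
  read a, top X: go to s, push X → (s, babba, XX$)
  read b, top X: go to q, push ε → (q, abba, X$)
  read a, top X: go to p, push XX → (p, bba, XX$)
  read b, top X: go to r, push ε → (r, ba, X$)
  ε-move, top X: go to s, push XX → (s, ba, XX$)
  read b, top X: go to q, push ε → (q, a, X$)
  read a, top X: go to p, push XX → (p, ε, XX$)
All input consumed in state p with stack XX$.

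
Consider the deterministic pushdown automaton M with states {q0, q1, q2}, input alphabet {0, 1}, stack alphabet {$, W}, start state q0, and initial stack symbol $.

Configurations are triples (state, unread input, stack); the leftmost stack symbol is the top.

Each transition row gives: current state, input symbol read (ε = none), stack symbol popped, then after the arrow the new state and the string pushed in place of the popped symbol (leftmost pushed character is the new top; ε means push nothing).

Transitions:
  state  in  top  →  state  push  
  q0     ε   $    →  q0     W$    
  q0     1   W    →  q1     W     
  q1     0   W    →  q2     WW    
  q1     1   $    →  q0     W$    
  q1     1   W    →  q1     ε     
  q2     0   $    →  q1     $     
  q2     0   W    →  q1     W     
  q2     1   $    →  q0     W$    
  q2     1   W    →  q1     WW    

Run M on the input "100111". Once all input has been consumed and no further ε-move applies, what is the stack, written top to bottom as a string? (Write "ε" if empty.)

W$

(q0, 100111, $) ⊢ (q0, 100111, W$) ⊢ (q1, 00111, W$) ⊢ (q2, 0111, WW$) ⊢ (q1, 111, WW$) ⊢ (q1, 11, W$) ⊢ (q1, 1, $) ⊢ (q0, ε, W$)
All input consumed in state q0 with stack W$.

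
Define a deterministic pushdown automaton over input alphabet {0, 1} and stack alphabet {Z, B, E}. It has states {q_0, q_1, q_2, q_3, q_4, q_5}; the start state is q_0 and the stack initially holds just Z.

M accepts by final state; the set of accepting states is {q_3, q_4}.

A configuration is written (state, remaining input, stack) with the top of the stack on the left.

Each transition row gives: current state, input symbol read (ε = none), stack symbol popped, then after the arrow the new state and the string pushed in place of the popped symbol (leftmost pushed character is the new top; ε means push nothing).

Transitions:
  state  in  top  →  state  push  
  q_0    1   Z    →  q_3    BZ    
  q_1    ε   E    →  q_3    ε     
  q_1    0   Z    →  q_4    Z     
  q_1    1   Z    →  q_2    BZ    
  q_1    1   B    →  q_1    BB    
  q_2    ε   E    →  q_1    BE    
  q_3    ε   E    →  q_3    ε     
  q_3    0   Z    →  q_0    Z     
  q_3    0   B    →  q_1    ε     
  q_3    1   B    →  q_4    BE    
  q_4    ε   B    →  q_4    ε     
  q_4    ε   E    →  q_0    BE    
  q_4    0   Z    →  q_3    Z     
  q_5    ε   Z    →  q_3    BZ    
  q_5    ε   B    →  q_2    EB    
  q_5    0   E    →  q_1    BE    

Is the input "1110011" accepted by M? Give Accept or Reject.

(q_0, 1110011, Z) ⊢ (q_3, 110011, BZ) ⊢ (q_4, 10011, BEZ) ⊢ (q_4, 10011, EZ) ⊢ (q_0, 10011, BEZ)
No transition applies at (q_0, 10011, BEZ); input not fully consumed.

Reject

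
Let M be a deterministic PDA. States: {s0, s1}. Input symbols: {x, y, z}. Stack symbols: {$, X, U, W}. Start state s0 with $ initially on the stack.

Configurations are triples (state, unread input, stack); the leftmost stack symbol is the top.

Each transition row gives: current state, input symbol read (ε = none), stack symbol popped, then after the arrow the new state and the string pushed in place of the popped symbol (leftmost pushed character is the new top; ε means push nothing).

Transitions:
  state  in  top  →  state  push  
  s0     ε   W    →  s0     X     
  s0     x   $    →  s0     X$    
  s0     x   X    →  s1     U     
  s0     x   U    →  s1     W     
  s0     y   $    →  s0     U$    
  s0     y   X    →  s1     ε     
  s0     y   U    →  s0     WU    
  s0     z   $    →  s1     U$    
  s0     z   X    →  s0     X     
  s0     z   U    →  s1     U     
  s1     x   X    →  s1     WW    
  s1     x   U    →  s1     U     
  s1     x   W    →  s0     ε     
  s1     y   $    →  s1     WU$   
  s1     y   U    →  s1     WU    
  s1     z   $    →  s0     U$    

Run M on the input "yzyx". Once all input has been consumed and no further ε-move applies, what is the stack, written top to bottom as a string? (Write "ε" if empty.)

U$

(s0, yzyx, $)
  read y, top $: go to s0, push U$ → (s0, zyx, U$)
  read z, top U: go to s1, push U → (s1, yx, U$)
  read y, top U: go to s1, push WU → (s1, x, WU$)
  read x, top W: go to s0, push ε → (s0, ε, U$)
All input consumed in state s0 with stack U$.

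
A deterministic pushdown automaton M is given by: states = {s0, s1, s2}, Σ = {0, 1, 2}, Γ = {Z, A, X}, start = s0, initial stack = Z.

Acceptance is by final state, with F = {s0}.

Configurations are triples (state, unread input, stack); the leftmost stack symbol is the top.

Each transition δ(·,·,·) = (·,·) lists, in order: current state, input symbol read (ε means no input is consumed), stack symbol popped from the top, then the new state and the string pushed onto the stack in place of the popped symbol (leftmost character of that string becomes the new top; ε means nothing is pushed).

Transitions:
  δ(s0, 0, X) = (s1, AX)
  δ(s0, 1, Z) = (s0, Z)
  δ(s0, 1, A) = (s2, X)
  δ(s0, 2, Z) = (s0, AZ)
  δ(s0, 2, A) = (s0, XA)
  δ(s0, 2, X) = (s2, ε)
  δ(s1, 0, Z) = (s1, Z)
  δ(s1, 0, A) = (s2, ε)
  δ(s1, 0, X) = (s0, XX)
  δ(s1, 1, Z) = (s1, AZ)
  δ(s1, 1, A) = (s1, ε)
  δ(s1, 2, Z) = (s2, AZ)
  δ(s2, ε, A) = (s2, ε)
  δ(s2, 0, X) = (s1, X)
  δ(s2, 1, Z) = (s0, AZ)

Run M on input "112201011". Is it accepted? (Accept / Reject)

Reject

(s0, 112201011, Z)
  read 1, top Z: go to s0, push Z → (s0, 12201011, Z)
  read 1, top Z: go to s0, push Z → (s0, 2201011, Z)
  read 2, top Z: go to s0, push AZ → (s0, 201011, AZ)
  read 2, top A: go to s0, push XA → (s0, 01011, XAZ)
  read 0, top X: go to s1, push AX → (s1, 1011, AXAZ)
  read 1, top A: go to s1, push ε → (s1, 011, XAZ)
  read 0, top X: go to s0, push XX → (s0, 11, XXAZ)
No transition applies at (s0, 11, XXAZ); input not fully consumed.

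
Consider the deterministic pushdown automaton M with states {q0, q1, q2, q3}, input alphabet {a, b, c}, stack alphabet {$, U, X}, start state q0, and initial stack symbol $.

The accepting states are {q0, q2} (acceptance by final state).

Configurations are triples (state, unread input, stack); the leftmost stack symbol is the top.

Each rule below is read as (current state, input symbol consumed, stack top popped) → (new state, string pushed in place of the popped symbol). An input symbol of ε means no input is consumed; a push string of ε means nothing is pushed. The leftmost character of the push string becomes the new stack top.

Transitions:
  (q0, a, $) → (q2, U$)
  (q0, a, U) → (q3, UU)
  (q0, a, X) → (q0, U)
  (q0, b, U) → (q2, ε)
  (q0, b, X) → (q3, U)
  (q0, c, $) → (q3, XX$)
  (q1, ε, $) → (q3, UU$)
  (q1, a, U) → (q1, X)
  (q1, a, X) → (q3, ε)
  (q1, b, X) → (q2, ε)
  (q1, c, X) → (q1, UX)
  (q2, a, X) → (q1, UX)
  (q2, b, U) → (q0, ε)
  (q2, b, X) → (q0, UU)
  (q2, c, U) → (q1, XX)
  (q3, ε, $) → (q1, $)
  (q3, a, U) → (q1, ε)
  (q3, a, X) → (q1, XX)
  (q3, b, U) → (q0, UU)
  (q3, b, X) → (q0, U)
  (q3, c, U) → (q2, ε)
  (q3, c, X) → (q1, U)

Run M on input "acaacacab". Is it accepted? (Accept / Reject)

(q0, acaacacab, $)
  read a, top $: go to q2, push U$ → (q2, caacacab, U$)
  read c, top U: go to q1, push XX → (q1, aacacab, XX$)
  read a, top X: go to q3, push ε → (q3, acacab, X$)
  read a, top X: go to q1, push XX → (q1, cacab, XX$)
  read c, top X: go to q1, push UX → (q1, acab, UXX$)
  read a, top U: go to q1, push X → (q1, cab, XXX$)
  read c, top X: go to q1, push UX → (q1, ab, UXXX$)
  read a, top U: go to q1, push X → (q1, b, XXXX$)
  read b, top X: go to q2, push ε → (q2, ε, XXX$)
All input consumed; state q2 ∈ F.

Accept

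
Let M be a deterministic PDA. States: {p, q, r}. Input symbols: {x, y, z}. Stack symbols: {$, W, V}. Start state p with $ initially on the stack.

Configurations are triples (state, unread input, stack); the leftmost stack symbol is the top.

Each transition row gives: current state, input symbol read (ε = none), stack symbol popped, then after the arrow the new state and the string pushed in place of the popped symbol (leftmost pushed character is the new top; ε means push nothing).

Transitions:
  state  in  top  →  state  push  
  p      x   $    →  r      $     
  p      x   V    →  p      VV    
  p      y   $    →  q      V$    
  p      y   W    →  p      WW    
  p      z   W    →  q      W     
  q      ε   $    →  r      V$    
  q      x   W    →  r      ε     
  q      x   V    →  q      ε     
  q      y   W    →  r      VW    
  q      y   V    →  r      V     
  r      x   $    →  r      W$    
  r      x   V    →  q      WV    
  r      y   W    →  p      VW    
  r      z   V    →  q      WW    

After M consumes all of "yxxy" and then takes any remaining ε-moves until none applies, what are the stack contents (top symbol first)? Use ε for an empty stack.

(p, yxxy, $) ⊢ (q, xxy, V$) ⊢ (q, xy, $) ⊢ (r, xy, V$) ⊢ (q, y, WV$) ⊢ (r, ε, VWV$)
All input consumed in state r with stack VWV$.

VWV$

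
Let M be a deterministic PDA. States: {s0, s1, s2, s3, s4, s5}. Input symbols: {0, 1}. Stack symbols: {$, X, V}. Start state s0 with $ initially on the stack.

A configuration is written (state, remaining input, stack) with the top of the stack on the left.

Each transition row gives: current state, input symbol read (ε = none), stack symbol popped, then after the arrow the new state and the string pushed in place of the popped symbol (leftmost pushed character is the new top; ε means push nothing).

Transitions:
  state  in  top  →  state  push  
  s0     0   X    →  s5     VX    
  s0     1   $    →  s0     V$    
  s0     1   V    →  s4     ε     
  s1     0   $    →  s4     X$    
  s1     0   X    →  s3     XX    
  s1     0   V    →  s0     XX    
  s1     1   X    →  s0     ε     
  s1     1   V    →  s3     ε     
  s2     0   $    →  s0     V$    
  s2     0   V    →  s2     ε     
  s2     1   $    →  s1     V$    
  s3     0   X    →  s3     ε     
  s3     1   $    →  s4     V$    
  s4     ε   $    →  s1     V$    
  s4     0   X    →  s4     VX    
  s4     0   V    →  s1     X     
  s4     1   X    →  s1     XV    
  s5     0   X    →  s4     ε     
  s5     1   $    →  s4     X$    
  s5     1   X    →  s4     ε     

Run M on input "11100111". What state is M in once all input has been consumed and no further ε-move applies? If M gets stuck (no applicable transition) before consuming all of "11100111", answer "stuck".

(s0, 11100111, $) ⊢ (s0, 1100111, V$) ⊢ (s4, 100111, $) ⊢ (s1, 100111, V$) ⊢ (s3, 00111, $)
No transition for (s3, 0, top $); M blocks with input 00111 remaining.

stuck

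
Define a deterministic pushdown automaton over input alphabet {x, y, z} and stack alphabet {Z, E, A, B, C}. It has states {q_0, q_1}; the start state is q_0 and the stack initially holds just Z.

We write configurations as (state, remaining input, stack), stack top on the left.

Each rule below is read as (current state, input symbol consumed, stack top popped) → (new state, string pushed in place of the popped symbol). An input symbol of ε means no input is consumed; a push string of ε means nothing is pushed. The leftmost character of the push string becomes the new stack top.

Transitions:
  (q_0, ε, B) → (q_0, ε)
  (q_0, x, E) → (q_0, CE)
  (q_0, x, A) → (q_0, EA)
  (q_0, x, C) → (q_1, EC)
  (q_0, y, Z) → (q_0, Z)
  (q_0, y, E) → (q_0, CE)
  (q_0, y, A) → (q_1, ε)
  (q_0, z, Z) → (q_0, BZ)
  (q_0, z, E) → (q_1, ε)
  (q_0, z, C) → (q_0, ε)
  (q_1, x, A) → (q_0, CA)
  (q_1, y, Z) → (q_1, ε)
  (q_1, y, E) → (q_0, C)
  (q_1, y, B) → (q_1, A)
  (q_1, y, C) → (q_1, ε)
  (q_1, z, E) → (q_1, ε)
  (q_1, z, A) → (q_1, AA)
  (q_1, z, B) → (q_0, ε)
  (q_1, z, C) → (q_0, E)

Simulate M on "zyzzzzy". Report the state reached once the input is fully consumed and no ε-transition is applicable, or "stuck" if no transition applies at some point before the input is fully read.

(q_0, zyzzzzy, Z)
  read z, top Z: go to q_0, push BZ → (q_0, yzzzzy, BZ)
  ε-move, top B: go to q_0, push ε → (q_0, yzzzzy, Z)
  read y, top Z: go to q_0, push Z → (q_0, zzzzy, Z)
  read z, top Z: go to q_0, push BZ → (q_0, zzzy, BZ)
  ε-move, top B: go to q_0, push ε → (q_0, zzzy, Z)
  read z, top Z: go to q_0, push BZ → (q_0, zzy, BZ)
  ε-move, top B: go to q_0, push ε → (q_0, zzy, Z)
  read z, top Z: go to q_0, push BZ → (q_0, zy, BZ)
  ε-move, top B: go to q_0, push ε → (q_0, zy, Z)
  read z, top Z: go to q_0, push BZ → (q_0, y, BZ)
  ε-move, top B: go to q_0, push ε → (q_0, y, Z)
  read y, top Z: go to q_0, push Z → (q_0, ε, Z)
All input consumed; M is in state q_0.

q_0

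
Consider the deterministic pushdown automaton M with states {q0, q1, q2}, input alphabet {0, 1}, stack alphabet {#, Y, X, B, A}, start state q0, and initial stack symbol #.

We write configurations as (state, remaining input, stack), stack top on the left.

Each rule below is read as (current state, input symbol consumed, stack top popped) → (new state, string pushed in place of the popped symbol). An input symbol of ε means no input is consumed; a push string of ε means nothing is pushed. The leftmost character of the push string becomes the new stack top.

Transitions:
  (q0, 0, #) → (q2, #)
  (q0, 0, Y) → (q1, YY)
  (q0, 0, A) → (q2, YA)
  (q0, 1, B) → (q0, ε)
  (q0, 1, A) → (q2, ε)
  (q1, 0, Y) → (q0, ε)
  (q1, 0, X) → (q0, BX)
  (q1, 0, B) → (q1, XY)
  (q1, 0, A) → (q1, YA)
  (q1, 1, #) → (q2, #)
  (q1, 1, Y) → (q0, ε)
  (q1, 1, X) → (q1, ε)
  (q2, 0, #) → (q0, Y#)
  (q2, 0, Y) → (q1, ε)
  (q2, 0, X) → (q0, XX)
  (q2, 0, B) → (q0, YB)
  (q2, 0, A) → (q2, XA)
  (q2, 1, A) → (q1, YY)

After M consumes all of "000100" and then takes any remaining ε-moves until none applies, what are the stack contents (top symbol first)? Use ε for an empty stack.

(q0, 000100, #) ⊢ (q2, 00100, #) ⊢ (q0, 0100, Y#) ⊢ (q1, 100, YY#) ⊢ (q0, 00, Y#) ⊢ (q1, 0, YY#) ⊢ (q0, ε, Y#)
All input consumed in state q0 with stack Y#.

Y#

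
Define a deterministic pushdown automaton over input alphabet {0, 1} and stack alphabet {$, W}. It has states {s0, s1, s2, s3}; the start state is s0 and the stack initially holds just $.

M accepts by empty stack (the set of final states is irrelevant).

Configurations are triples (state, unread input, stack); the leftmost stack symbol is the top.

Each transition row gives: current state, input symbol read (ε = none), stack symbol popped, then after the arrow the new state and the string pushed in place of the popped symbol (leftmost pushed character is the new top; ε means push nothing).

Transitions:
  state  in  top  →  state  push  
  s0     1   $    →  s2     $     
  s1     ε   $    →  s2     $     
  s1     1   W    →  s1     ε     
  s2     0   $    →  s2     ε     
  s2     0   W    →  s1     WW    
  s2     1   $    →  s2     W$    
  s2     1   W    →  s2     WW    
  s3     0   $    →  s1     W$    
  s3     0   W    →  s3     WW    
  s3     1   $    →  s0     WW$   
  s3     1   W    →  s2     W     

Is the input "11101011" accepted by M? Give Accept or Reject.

(s0, 11101011, $)
  read 1, top $: go to s2, push $ → (s2, 1101011, $)
  read 1, top $: go to s2, push W$ → (s2, 101011, W$)
  read 1, top W: go to s2, push WW → (s2, 01011, WW$)
  read 0, top W: go to s1, push WW → (s1, 1011, WWW$)
  read 1, top W: go to s1, push ε → (s1, 011, WW$)
No transition applies at (s1, 011, WW$); input not fully consumed.

Reject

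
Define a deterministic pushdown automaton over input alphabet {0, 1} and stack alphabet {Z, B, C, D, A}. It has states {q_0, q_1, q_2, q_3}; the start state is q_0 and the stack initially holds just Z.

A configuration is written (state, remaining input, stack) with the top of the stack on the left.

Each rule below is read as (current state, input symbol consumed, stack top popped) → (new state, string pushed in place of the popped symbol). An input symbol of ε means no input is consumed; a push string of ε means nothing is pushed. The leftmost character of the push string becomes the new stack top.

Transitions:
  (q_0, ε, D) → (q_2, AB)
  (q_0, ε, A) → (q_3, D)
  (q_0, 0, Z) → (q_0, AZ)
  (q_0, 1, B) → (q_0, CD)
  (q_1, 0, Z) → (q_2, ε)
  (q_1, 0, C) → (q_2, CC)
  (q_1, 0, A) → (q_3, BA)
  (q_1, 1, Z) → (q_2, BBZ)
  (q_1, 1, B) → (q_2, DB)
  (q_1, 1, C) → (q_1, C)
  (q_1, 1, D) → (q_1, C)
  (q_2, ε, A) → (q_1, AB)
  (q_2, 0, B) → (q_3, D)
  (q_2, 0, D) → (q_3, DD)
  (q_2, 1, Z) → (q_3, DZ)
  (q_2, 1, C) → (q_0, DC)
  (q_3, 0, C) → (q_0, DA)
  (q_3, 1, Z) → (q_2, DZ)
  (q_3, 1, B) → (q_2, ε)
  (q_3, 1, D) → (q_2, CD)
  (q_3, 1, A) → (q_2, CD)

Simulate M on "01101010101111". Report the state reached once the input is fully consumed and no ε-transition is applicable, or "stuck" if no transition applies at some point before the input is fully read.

stuck

(q_0, 01101010101111, Z)
  read 0, top Z: go to q_0, push AZ → (q_0, 1101010101111, AZ)
  ε-move, top A: go to q_3, push D → (q_3, 1101010101111, DZ)
  read 1, top D: go to q_2, push CD → (q_2, 101010101111, CDZ)
  read 1, top C: go to q_0, push DC → (q_0, 01010101111, DCDZ)
  ε-move, top D: go to q_2, push AB → (q_2, 01010101111, ABCDZ)
  ε-move, top A: go to q_1, push AB → (q_1, 01010101111, ABBCDZ)
  read 0, top A: go to q_3, push BA → (q_3, 1010101111, BABBCDZ)
  read 1, top B: go to q_2, push ε → (q_2, 010101111, ABBCDZ)
  ε-move, top A: go to q_1, push AB → (q_1, 010101111, ABBBCDZ)
  read 0, top A: go to q_3, push BA → (q_3, 10101111, BABBBCDZ)
  read 1, top B: go to q_2, push ε → (q_2, 0101111, ABBBCDZ)
  ε-move, top A: go to q_1, push AB → (q_1, 0101111, ABBBBCDZ)
  read 0, top A: go to q_3, push BA → (q_3, 101111, BABBBBCDZ)
  read 1, top B: go to q_2, push ε → (q_2, 01111, ABBBBCDZ)
  ε-move, top A: go to q_1, push AB → (q_1, 01111, ABBBBBCDZ)
  read 0, top A: go to q_3, push BA → (q_3, 1111, BABBBBBCDZ)
  read 1, top B: go to q_2, push ε → (q_2, 111, ABBBBBCDZ)
  ε-move, top A: go to q_1, push AB → (q_1, 111, ABBBBBBCDZ)
No transition for (q_1, 1, top A); M blocks with input 111 remaining.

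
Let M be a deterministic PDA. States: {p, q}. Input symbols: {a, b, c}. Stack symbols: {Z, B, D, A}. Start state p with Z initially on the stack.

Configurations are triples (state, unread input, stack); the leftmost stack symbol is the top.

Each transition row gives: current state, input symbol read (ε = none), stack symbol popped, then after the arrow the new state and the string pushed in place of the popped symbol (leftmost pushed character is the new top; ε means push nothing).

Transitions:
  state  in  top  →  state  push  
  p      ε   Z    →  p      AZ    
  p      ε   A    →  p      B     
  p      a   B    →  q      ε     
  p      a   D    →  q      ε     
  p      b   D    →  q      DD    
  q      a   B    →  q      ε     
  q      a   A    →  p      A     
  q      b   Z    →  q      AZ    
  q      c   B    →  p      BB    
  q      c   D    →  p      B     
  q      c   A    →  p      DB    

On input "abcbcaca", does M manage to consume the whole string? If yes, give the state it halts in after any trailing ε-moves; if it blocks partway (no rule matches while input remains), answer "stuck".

q

(p, abcbcaca, Z) ⊢ (p, abcbcaca, AZ) ⊢ (p, abcbcaca, BZ) ⊢ (q, bcbcaca, Z) ⊢ (q, cbcaca, AZ) ⊢ (p, bcaca, DBZ) ⊢ (q, caca, DDBZ) ⊢ (p, aca, BDBZ) ⊢ (q, ca, DBZ) ⊢ (p, a, BBZ) ⊢ (q, ε, BZ)
All input consumed; M is in state q.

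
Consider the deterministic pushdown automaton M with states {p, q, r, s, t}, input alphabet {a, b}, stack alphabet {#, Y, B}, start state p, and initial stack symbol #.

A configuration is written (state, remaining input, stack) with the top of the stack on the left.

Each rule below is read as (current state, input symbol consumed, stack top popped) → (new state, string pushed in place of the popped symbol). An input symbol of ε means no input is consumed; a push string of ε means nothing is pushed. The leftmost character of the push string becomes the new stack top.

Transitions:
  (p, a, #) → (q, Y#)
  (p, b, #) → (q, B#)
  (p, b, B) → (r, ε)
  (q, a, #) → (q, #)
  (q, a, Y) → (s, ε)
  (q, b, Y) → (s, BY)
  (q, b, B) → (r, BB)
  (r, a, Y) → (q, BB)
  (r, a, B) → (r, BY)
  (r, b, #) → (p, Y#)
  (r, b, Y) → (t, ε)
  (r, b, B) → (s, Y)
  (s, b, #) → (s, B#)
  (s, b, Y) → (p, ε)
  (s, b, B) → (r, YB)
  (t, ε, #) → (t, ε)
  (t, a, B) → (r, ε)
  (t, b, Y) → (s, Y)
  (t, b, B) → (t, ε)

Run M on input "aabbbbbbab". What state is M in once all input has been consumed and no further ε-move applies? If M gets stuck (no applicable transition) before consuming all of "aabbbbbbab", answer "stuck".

(p, aabbbbbbab, #)
  read a, top #: go to q, push Y# → (q, abbbbbbab, Y#)
  read a, top Y: go to s, push ε → (s, bbbbbbab, #)
  read b, top #: go to s, push B# → (s, bbbbbab, B#)
  read b, top B: go to r, push YB → (r, bbbbab, YB#)
  read b, top Y: go to t, push ε → (t, bbbab, B#)
  read b, top B: go to t, push ε → (t, bbab, #)
  ε-move, top #: go to t, push ε → (t, bbab, ε)
No transition for (t, b, top ε); M blocks with input bbab remaining.

stuck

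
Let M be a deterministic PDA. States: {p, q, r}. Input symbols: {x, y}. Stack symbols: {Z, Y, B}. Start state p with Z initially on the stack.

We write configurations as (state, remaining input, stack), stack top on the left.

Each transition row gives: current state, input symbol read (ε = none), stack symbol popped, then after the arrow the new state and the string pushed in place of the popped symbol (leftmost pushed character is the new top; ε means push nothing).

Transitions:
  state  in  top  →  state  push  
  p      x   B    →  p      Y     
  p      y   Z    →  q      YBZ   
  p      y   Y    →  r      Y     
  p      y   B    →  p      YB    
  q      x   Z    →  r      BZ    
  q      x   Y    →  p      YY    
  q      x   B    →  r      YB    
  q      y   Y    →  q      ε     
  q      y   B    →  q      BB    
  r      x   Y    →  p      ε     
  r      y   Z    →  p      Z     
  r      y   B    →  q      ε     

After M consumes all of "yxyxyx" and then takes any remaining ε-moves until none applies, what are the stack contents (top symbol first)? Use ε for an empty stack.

BZ

(p, yxyxyx, Z) ⊢ (q, xyxyx, YBZ) ⊢ (p, yxyx, YYBZ) ⊢ (r, xyx, YYBZ) ⊢ (p, yx, YBZ) ⊢ (r, x, YBZ) ⊢ (p, ε, BZ)
All input consumed in state p with stack BZ.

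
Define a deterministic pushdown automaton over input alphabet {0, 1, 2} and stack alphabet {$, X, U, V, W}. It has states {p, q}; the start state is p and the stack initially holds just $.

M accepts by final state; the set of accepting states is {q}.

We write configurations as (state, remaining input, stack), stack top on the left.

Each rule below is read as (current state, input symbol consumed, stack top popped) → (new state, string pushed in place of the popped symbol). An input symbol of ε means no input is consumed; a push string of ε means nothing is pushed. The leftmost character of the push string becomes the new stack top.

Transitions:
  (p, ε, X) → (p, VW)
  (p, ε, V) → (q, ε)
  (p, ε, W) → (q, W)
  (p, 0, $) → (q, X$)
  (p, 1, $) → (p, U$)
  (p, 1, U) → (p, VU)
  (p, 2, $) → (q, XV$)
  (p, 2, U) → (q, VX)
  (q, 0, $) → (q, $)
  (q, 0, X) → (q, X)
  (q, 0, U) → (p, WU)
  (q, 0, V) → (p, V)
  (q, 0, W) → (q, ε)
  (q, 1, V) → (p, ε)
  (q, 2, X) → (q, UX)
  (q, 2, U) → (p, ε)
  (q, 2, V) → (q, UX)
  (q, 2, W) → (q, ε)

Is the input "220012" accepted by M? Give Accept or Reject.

Reject

(p, 220012, $) ⊢ (q, 20012, XV$) ⊢ (q, 0012, UXV$) ⊢ (p, 012, WUXV$) ⊢ (q, 012, WUXV$) ⊢ (q, 12, UXV$)
No transition applies at (q, 12, UXV$); input not fully consumed.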